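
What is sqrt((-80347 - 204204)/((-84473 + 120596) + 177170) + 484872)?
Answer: sqrt(22058659454335885)/213293 ≈ 696.33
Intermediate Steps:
sqrt((-80347 - 204204)/((-84473 + 120596) + 177170) + 484872) = sqrt(-284551/(36123 + 177170) + 484872) = sqrt(-284551/213293 + 484872) = sqrt(103419518945/213293) = sqrt(22058659454335885)/213293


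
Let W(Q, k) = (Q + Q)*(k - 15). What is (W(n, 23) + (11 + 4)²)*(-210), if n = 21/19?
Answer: -968310/19 ≈ -50964.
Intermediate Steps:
n = 21/19 (n = 21*(1/19) = 21/19 ≈ 1.1053)
W(Q, k) = 2*Q*(-15 + k) (W(Q, k) = (2*Q)*(-15 + k) = 2*Q*(-15 + k))
(W(n, 23) + (11 + 4)²)*(-210) = (2*(21/19)*(-15 + 23) + (11 + 4)²)*(-210) = (2*(21/19)*8 + 15²)*(-210) = (336/19 + 225)*(-210) = (4611/19)*(-210) = -968310/19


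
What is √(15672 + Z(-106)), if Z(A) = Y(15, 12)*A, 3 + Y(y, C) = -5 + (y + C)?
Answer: √13658 ≈ 116.87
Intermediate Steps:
Y(y, C) = -8 + C + y (Y(y, C) = -3 + (-5 + (y + C)) = -3 + (-5 + (C + y)) = -3 + (-5 + C + y) = -8 + C + y)
Z(A) = 19*A (Z(A) = (-8 + 12 + 15)*A = 19*A)
√(15672 + Z(-106)) = √(15672 + 19*(-106)) = √(15672 - 2014) = √13658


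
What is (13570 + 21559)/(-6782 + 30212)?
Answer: 35129/23430 ≈ 1.4993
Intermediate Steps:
(13570 + 21559)/(-6782 + 30212) = 35129/23430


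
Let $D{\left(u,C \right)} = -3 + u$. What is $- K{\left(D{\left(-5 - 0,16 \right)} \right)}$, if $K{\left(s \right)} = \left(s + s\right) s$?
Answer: $-128$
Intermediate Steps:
$K{\left(s \right)} = 2 s^{2}$ ($K{\left(s \right)} = 2 s s = 2 s^{2}$)
$- K{\left(D{\left(-5 - 0,16 \right)} \right)} = - 2 \left(-3 - 5\right)^{2} = - 2 \left(-8\right)^{2} = - 2 \cdot 64 = \left(-1\right) 128 = -128$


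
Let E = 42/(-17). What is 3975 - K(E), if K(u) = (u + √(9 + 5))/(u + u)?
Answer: 7949/2 + 17*√14/84 ≈ 3975.3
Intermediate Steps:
E = -42/17 (E = 42*(-1/17) = -42/17 ≈ -2.4706)
K(u) = (u + √14)/(2*u) (K(u) = (u + √14)/((2*u)) = (u + √14)*(1/(2*u)) = (u + √14)/(2*u))
3975 - K(E) = 3975 - (-42/17 + √14)/(2*(-42/17)) = 3975 - (-17)*(-42/17 + √14)/(2*42) = 3975 - (½ - 17*√14/84) = 3975 + (-½ + 17*√14/84) = 7949/2 + 17*√14/84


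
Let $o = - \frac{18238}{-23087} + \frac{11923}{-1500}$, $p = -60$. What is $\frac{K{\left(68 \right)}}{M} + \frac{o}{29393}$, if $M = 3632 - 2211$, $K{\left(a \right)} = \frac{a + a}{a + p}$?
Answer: $\frac{2421703393397}{206632540159500} \approx 0.01172$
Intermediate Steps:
$K{\left(a \right)} = \frac{2 a}{-60 + a}$ ($K{\left(a \right)} = \frac{a + a}{a - 60} = \frac{2 a}{-60 + a}$)
$o = - \frac{247909301}{34630500}$ ($o = \left(-18238\right) \left(- \frac{1}{23087}\right) + 11923 \left(- \frac{1}{1500}\right) = \frac{18238}{23087} - \frac{11923}{1500} = - \frac{247909301}{34630500} \approx -7.1587$)
$M = 1421$
$\frac{K{\left(68 \right)}}{M} + \frac{o}{29393} = \frac{2 \cdot 68 \frac{1}{-60 + 68}}{1421} - \frac{247909301}{34630500 \cdot 29393} = 2 \cdot 68 \cdot \frac{1}{8} \cdot \frac{1}{1421} - \frac{247909301}{1017894286500} = 17 \cdot \frac{1}{1421} - \frac{247909301}{1017894286500} = \frac{17}{1421} - \frac{247909301}{1017894286500} = \frac{2421703393397}{206632540159500}$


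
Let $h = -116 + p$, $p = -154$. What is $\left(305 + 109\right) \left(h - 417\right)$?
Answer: $-284418$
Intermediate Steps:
$h = -270$ ($h = -116 - 154 = -270$)
$\left(305 + 109\right) \left(h - 417\right) = \left(305 + 109\right) \left(-270 - 417\right) = 414 \left(-687\right) = -284418$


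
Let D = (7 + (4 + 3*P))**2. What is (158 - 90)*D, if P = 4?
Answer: 35972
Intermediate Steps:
D = 529 (D = (7 + (4 + 3*4))**2 = (7 + (4 + 12))**2 = (7 + 16)**2 = 23**2 = 529)
(158 - 90)*D = (158 - 90)*529 = 68*529 = 35972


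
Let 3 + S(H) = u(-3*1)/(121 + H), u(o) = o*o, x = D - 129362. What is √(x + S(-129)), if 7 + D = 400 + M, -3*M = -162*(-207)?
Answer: I*√2242418/4 ≈ 374.37*I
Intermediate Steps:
M = -11178 (M = -(-54)*(-207) = -⅓*33534 = -11178)
D = -10785 (D = -7 + (400 - 11178) = -7 - 10778 = -10785)
x = -140147 (x = -10785 - 129362 = -140147)
u(o) = o²
S(H) = -3 + 9/(121 + H) (S(H) = -3 + (-3*1)²/(121 + H) = -3 + (-3)²/(121 + H) = -3 + 9/(121 + H))
√(x + S(-129)) = √(-140147 + 3*(-118 - 1*(-129))/(121 - 129)) = √(-140147 + 3*(-118 + 129)/(-8)) = √(-140147 + 3*(-⅛)*11) = √(-140147 - 33/8) = √(-1121209/8) = I*√2242418/4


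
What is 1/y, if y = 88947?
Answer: 1/88947 ≈ 1.1243e-5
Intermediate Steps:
1/y = 1/88947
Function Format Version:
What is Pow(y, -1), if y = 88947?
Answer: Rational(1, 88947) ≈ 1.1243e-5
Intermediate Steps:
Pow(y, -1) = Pow(88947, -1) = Rational(1, 88947)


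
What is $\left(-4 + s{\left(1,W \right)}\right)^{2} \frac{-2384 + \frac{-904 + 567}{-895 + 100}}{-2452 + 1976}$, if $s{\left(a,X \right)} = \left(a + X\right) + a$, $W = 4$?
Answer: $\frac{1894943}{94605} \approx 20.03$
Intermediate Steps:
$s{\left(a,X \right)} = X + 2 a$ ($s{\left(a,X \right)} = \left(X + a\right) + a = X + 2 a$)
$\left(-4 + s{\left(1,W \right)}\right)^{2} \frac{-2384 + \frac{-904 + 567}{-895 + 100}}{-2452 + 1976} = \left(-4 + \left(4 + 2 \cdot 1\right)\right)^{2} \frac{-2384 + \frac{-904 + 567}{-895 + 100}}{-2452 + 1976} = \left(-4 + \left(4 + 2\right)\right)^{2} \frac{-2384 - \frac{337}{-795}}{-476} = \left(-4 + 6\right)^{2} \left(-2384 - - \frac{337}{795}\right) \left(- \frac{1}{476}\right) = 2^{2} \left(-2384 + \frac{337}{795}\right) \left(- \frac{1}{476}\right) = 4 \left(\left(- \frac{1894943}{795}\right) \left(- \frac{1}{476}\right)\right) = 4 \cdot \frac{1894943}{378420} = \frac{1894943}{94605}$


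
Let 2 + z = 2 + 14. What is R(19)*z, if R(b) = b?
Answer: 266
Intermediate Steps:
z = 14 (z = -2 + (2 + 14) = -2 + 16 = 14)
R(19)*z = 19*14 = 266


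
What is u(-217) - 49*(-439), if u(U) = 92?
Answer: 21603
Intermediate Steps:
u(-217) - 49*(-439) = 92 - 49*(-439) = 92 - 1*(-21511) = 92 + 21511 = 21603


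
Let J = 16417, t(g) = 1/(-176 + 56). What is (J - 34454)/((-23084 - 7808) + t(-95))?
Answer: 2164440/3707041 ≈ 0.58387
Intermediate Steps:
t(g) = -1/120 (t(g) = 1/(-120) = -1/120)
(J - 34454)/((-23084 - 7808) + t(-95)) = (16417 - 34454)/((-23084 - 7808) - 1/120) = -18037/(-30892 - 1/120) = -18037/(-3707041/120) = -18037*(-120/3707041) = 2164440/3707041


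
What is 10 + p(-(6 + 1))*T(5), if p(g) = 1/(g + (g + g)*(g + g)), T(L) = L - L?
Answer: 10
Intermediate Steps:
T(L) = 0
p(g) = 1/(g + 4*g**2) (p(g) = 1/(g + (2*g)*(2*g)) = 1/(g + 4*g**2))
10 + p(-(6 + 1))*T(5) = 10 + (1/(((-(6 + 1)))*(1 + 4*(-(6 + 1)))))*0 = 10 + (1/(((-1*7))*(1 + 4*(-1*7))))*0 = 10 + (1/((-7)*(1 + 4*(-7))))*0 = 10 - 1/(7*(1 - 28))*0 = 10 - 1/7/(-27)*0 = 10 - 1/7*(-1/27)*0 = 10 + (1/189)*0 = 10 + 0 = 10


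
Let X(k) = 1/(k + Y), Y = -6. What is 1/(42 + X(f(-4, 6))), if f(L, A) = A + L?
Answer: 4/167 ≈ 0.023952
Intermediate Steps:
X(k) = 1/(-6 + k) (X(k) = 1/(k - 6) = 1/(-6 + k))
1/(42 + X(f(-4, 6))) = 1/(42 + 1/(-6 + (6 - 4))) = 1/(42 + 1/(-6 + 2)) = 1/(42 + 1/(-4)) = 1/(42 - ¼) = 1/(167/4) = 4/167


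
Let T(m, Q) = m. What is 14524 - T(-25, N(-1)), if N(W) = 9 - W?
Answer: 14549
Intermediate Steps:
14524 - T(-25, N(-1)) = 14524 - 1*(-25) = 14524 + 25 = 14549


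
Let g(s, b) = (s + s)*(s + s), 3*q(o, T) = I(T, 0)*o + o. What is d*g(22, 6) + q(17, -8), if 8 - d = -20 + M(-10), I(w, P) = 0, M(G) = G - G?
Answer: 162641/3 ≈ 54214.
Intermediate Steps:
M(G) = 0
q(o, T) = o/3 (q(o, T) = (0*o + o)/3 = (0 + o)/3 = o/3)
g(s, b) = 4*s**2 (g(s, b) = (2*s)*(2*s) = 4*s**2)
d = 28 (d = 8 - (-20 + 0) = 8 - 1*(-20) = 8 + 20 = 28)
d*g(22, 6) + q(17, -8) = 28*(4*22**2) + (1/3)*17 = 28*(4*484) + 17/3 = 28*1936 + 17/3 = 54208 + 17/3 = 162641/3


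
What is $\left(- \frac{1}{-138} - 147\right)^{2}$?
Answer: $\frac{411481225}{19044} \approx 21607.0$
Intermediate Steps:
$\left(- \frac{1}{-138} - 147\right)^{2} = \left(\left(-1\right) \left(- \frac{1}{138}\right) - 147\right)^{2} = \left(\frac{1}{138} - 147\right)^{2} = \left(- \frac{20285}{138}\right)^{2} = \frac{411481225}{19044}$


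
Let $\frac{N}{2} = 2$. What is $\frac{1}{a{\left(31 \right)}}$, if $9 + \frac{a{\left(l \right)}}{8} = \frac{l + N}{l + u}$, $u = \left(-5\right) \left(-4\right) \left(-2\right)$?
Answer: $- \frac{9}{928} \approx -0.0096983$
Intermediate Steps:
$u = -40$ ($u = 20 \left(-2\right) = -40$)
$N = 4$ ($N = 2 \cdot 2 = 4$)
$a{\left(l \right)} = -72 + \frac{8 \left(4 + l\right)}{-40 + l}$ ($a{\left(l \right)} = -72 + 8 \frac{l + 4}{l - 40} = -72 + 8 \frac{4 + l}{-40 + l} = -72 + \frac{8 \left(4 + l\right)}{-40 + l}$)
$\frac{1}{a{\left(31 \right)}} = \frac{1}{32 \frac{1}{-40 + 31} \left(91 - 62\right)} = \frac{1}{32 \frac{1}{-9} \left(91 - 62\right)} = \frac{1}{32 \left(- \frac{1}{9}\right) 29} = \frac{1}{- \frac{928}{9}} = - \frac{9}{928}$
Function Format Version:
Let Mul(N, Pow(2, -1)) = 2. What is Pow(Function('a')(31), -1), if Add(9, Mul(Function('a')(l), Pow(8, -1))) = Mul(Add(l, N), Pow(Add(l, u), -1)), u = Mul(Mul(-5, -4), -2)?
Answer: Rational(-9, 928) ≈ -0.0096983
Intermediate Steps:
u = -40 (u = Mul(20, -2) = -40)
N = 4 (N = Mul(2, 2) = 4)
Function('a')(l) = Add(-72, Mul(8, Pow(Add(-40, l), -1), Add(4, l))) (Function('a')(l) = Add(-72, Mul(8, Mul(Add(l, 4), Pow(Add(l, -40), -1)))) = Add(-72, Mul(8, Mul(Add(4, l), Pow(Add(-40, l), -1)))) = Add(-72, Mul(8, Mul(Pow(Add(-40, l), -1), Add(4, l)))) = Add(-72, Mul(8, Pow(Add(-40, l), -1), Add(4, l))))
Pow(Function('a')(31), -1) = Pow(Mul(32, Pow(Add(-40, 31), -1), Add(91, Mul(-2, 31))), -1) = Pow(Mul(32, Pow(-9, -1), Add(91, -62)), -1) = Pow(Mul(32, Rational(-1, 9), 29), -1) = Pow(Rational(-928, 9), -1) = Rational(-9, 928)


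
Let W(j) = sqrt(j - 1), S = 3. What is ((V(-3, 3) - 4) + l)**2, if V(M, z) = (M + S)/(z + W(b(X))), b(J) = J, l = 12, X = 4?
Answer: 64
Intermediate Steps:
W(j) = sqrt(-1 + j)
V(M, z) = (3 + M)/(z + sqrt(3)) (V(M, z) = (M + 3)/(z + sqrt(-1 + 4)) = (3 + M)/(z + sqrt(3)))
((V(-3, 3) - 4) + l)**2 = (((3 - 3)/(3 + sqrt(3)) - 4) + 12)**2 = ((0/(3 + sqrt(3)) - 4) + 12)**2 = ((0 - 4) + 12)**2 = (-4 + 12)**2 = 8**2 = 64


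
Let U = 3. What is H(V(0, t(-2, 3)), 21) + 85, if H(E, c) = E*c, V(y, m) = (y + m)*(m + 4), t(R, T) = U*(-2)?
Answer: 337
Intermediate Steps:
t(R, T) = -6 (t(R, T) = 3*(-2) = -6)
V(y, m) = (4 + m)*(m + y) (V(y, m) = (m + y)*(4 + m) = (4 + m)*(m + y))
H(V(0, t(-2, 3)), 21) + 85 = ((-6)**2 + 4*(-6) + 4*0 - 6*0)*21 + 85 = (36 - 24 + 0 + 0)*21 + 85 = 12*21 + 85 = 252 + 85 = 337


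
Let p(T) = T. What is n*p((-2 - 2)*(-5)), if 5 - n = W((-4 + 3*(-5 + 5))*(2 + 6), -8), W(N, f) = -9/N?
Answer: 755/8 ≈ 94.375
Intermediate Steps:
n = 151/32 (n = 5 - (-9)/((-4 + 3*(-5 + 5))*(2 + 6)) = 5 - (-9)/((-4 + 3*0)*8) = 5 - (-9)/((-4 + 0)*8) = 5 - (-9)/((-4*8)) = 5 - (-9)/(-32) = 5 - (-9)*(-1)/32 = 5 - 1*9/32 = 5 - 9/32 = 151/32 ≈ 4.7188)
n*p((-2 - 2)*(-5)) = 151*((-2 - 2)*(-5))/32 = 151*(-4*(-5))/32 = (151/32)*20 = 755/8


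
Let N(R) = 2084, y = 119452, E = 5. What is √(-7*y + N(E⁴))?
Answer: 4*I*√52130 ≈ 913.28*I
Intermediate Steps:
√(-7*y + N(E⁴)) = √(-7*119452 + 2084) = √(-836164 + 2084) = √(-834080) = 4*I*√52130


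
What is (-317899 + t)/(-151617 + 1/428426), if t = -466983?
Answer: 336263855732/64956664841 ≈ 5.1767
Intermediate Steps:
(-317899 + t)/(-151617 + 1/428426) = (-317899 - 466983)/(-151617 + 1/428426) = -784882/(-151617 + 1/428426) = -784882/(-64956664841/428426) = -784882*(-428426/64956664841) = 336263855732/64956664841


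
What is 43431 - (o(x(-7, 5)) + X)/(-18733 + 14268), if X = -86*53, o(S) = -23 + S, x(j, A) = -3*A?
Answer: 193914819/4465 ≈ 43430.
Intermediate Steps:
X = -4558
43431 - (o(x(-7, 5)) + X)/(-18733 + 14268) = 43431 - ((-23 - 3*5) - 4558)/(-18733 + 14268) = 43431 - ((-23 - 15) - 4558)/(-4465) = 43431 - (-38 - 4558)*(-1)/4465 = 43431 - (-4596)*(-1)/4465 = 43431 - 1*4596/4465 = 43431 - 4596/4465 = 193914819/4465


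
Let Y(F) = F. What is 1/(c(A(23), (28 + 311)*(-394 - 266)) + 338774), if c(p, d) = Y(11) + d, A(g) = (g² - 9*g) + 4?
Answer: 1/115045 ≈ 8.6923e-6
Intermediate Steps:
A(g) = 4 + g² - 9*g
c(p, d) = 11 + d
1/(c(A(23), (28 + 311)*(-394 - 266)) + 338774) = 1/((11 + (28 + 311)*(-394 - 266)) + 338774) = 1/((11 + 339*(-660)) + 338774) = 1/((11 - 223740) + 338774) = 1/(-223729 + 338774) = 1/115045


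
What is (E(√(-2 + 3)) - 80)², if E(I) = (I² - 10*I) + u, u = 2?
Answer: 7569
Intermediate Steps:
E(I) = 2 + I² - 10*I (E(I) = (I² - 10*I) + 2 = 2 + I² - 10*I)
(E(√(-2 + 3)) - 80)² = ((2 + (√(-2 + 3))² - 10*√(-2 + 3)) - 80)² = ((2 + (√1)² - 10*√1) - 80)² = ((2 + 1² - 10*1) - 80)² = ((2 + 1 - 10) - 80)² = (-7 - 80)² = (-87)² = 7569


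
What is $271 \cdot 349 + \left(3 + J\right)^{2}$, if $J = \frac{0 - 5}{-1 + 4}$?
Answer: $\frac{851227}{9} \approx 94581.0$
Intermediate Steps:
$J = - \frac{5}{3} \approx -1.6667$
$271 \cdot 349 + \left(3 + J\right)^{2} = 271 \cdot 349 + \left(3 - \frac{5}{3}\right)^{2} = 94579 + \left(\frac{4}{3}\right)^{2} = 94579 + \frac{16}{9} = \frac{851227}{9}$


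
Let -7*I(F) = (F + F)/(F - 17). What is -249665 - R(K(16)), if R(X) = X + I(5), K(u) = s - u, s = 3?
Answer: -10485389/42 ≈ -2.4965e+5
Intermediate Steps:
I(F) = -2*F/(7*(-17 + F)) (I(F) = -(F + F)/(7*(F - 17)) = -2*F/(7*(-17 + F)))
K(u) = 3 - u
R(X) = 5/42 + X (R(X) = X - 2*5/(-119 + 7*5) = X - 2*5/(-119 + 35) = X - 2*5/(-84) = X - 2*5*(-1/84) = X + 5/42 = 5/42 + X)
-249665 - R(K(16)) = -249665 - (5/42 + (3 - 1*16)) = -249665 - (5/42 + (3 - 16)) = -249665 - (5/42 - 13) = -249665 - 1*(-541/42) = -249665 + 541/42 = -10485389/42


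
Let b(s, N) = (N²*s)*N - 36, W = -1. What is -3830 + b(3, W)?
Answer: -3869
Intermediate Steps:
b(s, N) = -36 + s*N³ (b(s, N) = (s*N²)*N - 36 = s*N³ - 36 = -36 + s*N³)
-3830 + b(3, W) = -3830 + (-36 + 3*(-1)³) = -3830 + (-36 + 3*(-1)) = -3830 + (-36 - 3) = -3830 - 39 = -3869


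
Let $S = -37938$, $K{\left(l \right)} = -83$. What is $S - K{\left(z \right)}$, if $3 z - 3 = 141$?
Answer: $-37855$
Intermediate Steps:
$z = 48$ ($z = 1 + \frac{1}{3} \cdot 141 = 1 + 47 = 48$)
$S - K{\left(z \right)} = -37938 - -83 = -37938 + 83 = -37855$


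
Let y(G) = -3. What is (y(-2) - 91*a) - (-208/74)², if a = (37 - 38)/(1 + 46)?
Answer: -576802/64343 ≈ -8.9645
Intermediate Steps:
a = -1/47 ≈ -0.021277
(y(-2) - 91*a) - (-208/74)² = (-3 - 91*(-1/47)) - (-208/74)² = (-3 + 91/47) - (-208*1/74)² = -50/47 - (-104/37)² = -50/47 - 1*10816/1369 = -50/47 - 10816/1369 = -576802/64343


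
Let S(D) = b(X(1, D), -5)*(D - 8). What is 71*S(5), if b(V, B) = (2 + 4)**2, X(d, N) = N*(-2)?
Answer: -7668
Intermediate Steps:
X(d, N) = -2*N
b(V, B) = 36 (b(V, B) = 6**2 = 36)
S(D) = -288 + 36*D (S(D) = 36*(D - 8) = 36*(-8 + D) = -288 + 36*D)
71*S(5) = 71*(-288 + 36*5) = 71*(-288 + 180) = 71*(-108) = -7668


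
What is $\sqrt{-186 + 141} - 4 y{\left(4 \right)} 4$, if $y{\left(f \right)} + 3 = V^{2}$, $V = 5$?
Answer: $- 1056 i \sqrt{5} \approx - 2361.3 i$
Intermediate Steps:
$y{\left(f \right)} = 22$ ($y{\left(f \right)} = -3 + 5^{2} = -3 + 25 = 22$)
$\sqrt{-186 + 141} - 4 y{\left(4 \right)} 4 = \sqrt{-186 + 141} \left(-4\right) 22 \cdot 4 = \sqrt{-45} \left(\left(-88\right) 4\right) = 3 i \sqrt{5} \left(-352\right) = - 1056 i \sqrt{5}$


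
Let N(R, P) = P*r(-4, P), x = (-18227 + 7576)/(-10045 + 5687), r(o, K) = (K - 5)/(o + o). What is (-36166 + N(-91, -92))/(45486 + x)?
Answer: -162472777/198238639 ≈ -0.81958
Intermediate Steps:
r(o, K) = (-5 + K)/(2*o) (r(o, K) = (-5 + K)/((2*o)) = (-5 + K)*(1/(2*o)) = (-5 + K)/(2*o))
x = 10651/4358 (x = -10651/(-4358) = -10651*(-1/4358) = 10651/4358 ≈ 2.4440)
N(R, P) = P*(5/8 - P/8) (N(R, P) = P*((½)*(-5 + P)/(-4)) = P*((½)*(-¼)*(-5 + P)) = P*(5/8 - P/8))
(-36166 + N(-91, -92))/(45486 + x) = (-36166 + (⅛)*(-92)*(5 - 1*(-92)))/(45486 + 10651/4358) = (-36166 + (⅛)*(-92)*(5 + 92))/(198238639/4358) = (-36166 + (⅛)*(-92)*97)*(4358/198238639) = (-36166 - 2231/2)*(4358/198238639) = -74563/2*4358/198238639 = -162472777/198238639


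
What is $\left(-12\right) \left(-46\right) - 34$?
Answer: $518$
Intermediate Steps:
$\left(-12\right) \left(-46\right) - 34 = 552 - 34 = 518$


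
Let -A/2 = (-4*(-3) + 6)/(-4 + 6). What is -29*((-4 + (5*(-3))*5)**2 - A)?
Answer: -181511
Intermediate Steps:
A = -18 (A = -2*(-4*(-3) + 6)/(-4 + 6) = -2*(12 + 6)/2 = -36/2 = -2*9 = -18)
-29*((-4 + (5*(-3))*5)**2 - A) = -29*((-4 + (5*(-3))*5)**2 - 1*(-18)) = -29*((-4 - 15*5)**2 + 18) = -29*((-4 - 75)**2 + 18) = -29*((-79)**2 + 18) = -29*(6241 + 18) = -29*6259 = -181511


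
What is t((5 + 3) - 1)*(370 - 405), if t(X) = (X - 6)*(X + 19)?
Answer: -910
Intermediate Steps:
t(X) = (-6 + X)*(19 + X)
t((5 + 3) - 1)*(370 - 405) = (-114 + ((5 + 3) - 1)**2 + 13*((5 + 3) - 1))*(370 - 405) = (-114 + (8 - 1)**2 + 13*(8 - 1))*(-35) = (-114 + 7**2 + 13*7)*(-35) = (-114 + 49 + 91)*(-35) = 26*(-35) = -910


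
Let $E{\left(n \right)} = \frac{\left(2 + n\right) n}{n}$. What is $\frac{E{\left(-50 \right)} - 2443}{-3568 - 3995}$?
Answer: $\frac{2491}{7563} \approx 0.32937$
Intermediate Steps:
$E{\left(n \right)} = 2 + n$ ($E{\left(n \right)} = \frac{n \left(2 + n\right)}{n} = 2 + n$)
$\frac{E{\left(-50 \right)} - 2443}{-3568 - 3995} = \frac{\left(2 - 50\right) - 2443}{-3568 - 3995} = \frac{-48 - 2443}{-7563} = \left(-2491\right) \left(- \frac{1}{7563}\right) = \frac{2491}{7563}$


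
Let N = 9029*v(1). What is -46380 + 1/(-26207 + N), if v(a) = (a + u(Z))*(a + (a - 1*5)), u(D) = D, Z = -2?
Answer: -40814399/880 ≈ -46380.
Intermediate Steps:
v(a) = (-5 + 2*a)*(-2 + a) (v(a) = (a - 2)*(a + (a - 1*5)) = (-2 + a)*(a + (a - 5)) = (-2 + a)*(a + (-5 + a)) = (-2 + a)*(-5 + 2*a) = (-5 + 2*a)*(-2 + a))
N = 27087 (N = 9029*(10 - 9*1 + 2*1²) = 9029*(10 - 9 + 2*1) = 9029*(10 - 9 + 2) = 9029*3 = 27087)
-46380 + 1/(-26207 + N) = -46380 + 1/(-26207 + 27087) = -46380 + 1/880 = -40814399/880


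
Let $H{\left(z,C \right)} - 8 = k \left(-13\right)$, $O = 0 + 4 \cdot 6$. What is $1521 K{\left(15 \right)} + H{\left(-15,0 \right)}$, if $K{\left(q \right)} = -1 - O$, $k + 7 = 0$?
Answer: $-37926$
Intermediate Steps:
$k = -7$ ($k = -7 + 0 = -7$)
$O = 24$ ($O = 0 + 24 = 24$)
$H{\left(z,C \right)} = 99$ ($H{\left(z,C \right)} = 8 - -91 = 8 + 91 = 99$)
$K{\left(q \right)} = -25$ ($K{\left(q \right)} = -1 - 24 = -25$)
$1521 K{\left(15 \right)} + H{\left(-15,0 \right)} = 1521 \left(-25\right) + 99 = -38025 + 99 = -37926$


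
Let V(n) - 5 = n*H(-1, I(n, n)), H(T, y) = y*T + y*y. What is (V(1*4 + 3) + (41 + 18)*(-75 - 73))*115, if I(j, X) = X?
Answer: -969795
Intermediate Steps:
H(T, y) = y**2 + T*y (H(T, y) = T*y + y**2 = y**2 + T*y)
V(n) = 5 + n**2*(-1 + n) (V(n) = 5 + n*(n*(-1 + n)) = 5 + n**2*(-1 + n))
(V(1*4 + 3) + (41 + 18)*(-75 - 73))*115 = ((5 + (1*4 + 3)**2*(-1 + (1*4 + 3))) + (41 + 18)*(-75 - 73))*115 = ((5 + (4 + 3)**2*(-1 + (4 + 3))) + 59*(-148))*115 = ((5 + 7**2*(-1 + 7)) - 8732)*115 = ((5 + 49*6) - 8732)*115 = ((5 + 294) - 8732)*115 = (299 - 8732)*115 = -8433*115 = -969795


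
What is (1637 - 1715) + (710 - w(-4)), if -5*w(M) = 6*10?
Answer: 644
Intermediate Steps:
w(M) = -12 (w(M) = -6*10/5 = -⅕*60 = -12)
(1637 - 1715) + (710 - w(-4)) = (1637 - 1715) + (710 - 1*(-12)) = -78 + (710 + 12) = -78 + 722 = 644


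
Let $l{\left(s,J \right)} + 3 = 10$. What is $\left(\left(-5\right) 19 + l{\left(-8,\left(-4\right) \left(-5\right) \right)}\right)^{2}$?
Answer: $7744$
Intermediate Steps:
$l{\left(s,J \right)} = 7$ ($l{\left(s,J \right)} = -3 + 10 = 7$)
$\left(\left(-5\right) 19 + l{\left(-8,\left(-4\right) \left(-5\right) \right)}\right)^{2} = \left(\left(-5\right) 19 + 7\right)^{2} = \left(-95 + 7\right)^{2} = \left(-88\right)^{2} = 7744$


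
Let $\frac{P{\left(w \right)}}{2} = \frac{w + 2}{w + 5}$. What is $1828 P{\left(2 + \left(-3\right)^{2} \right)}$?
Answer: $\frac{5941}{2} \approx 2970.5$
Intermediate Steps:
$P{\left(w \right)} = \frac{2 \left(2 + w\right)}{5 + w}$ ($P{\left(w \right)} = 2 \frac{w + 2}{w + 5} = 2 \frac{2 + w}{5 + w} = \frac{2 \left(2 + w\right)}{5 + w}$)
$1828 P{\left(2 + \left(-3\right)^{2} \right)} = 1828 \frac{2 \left(2 + \left(2 + \left(-3\right)^{2}\right)\right)}{5 + \left(2 + \left(-3\right)^{2}\right)} = 1828 \frac{2 \left(2 + \left(2 + 9\right)\right)}{5 + \left(2 + 9\right)} = 1828 \frac{2 \left(2 + 11\right)}{5 + 11} = 1828 \cdot 2 \cdot \frac{1}{16} \cdot 13 = 1828 \cdot \frac{13}{8} = \frac{5941}{2}$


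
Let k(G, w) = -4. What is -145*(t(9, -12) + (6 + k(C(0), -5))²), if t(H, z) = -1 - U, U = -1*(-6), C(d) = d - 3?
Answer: 435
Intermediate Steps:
C(d) = -3 + d
U = 6
t(H, z) = -7 (t(H, z) = -1 - 1*6 = -1 - 6 = -7)
-145*(t(9, -12) + (6 + k(C(0), -5))²) = -145*(-7 + (6 - 4)²) = -145*(-7 + 2²) = -145*(-7 + 4) = -145*(-3) = 435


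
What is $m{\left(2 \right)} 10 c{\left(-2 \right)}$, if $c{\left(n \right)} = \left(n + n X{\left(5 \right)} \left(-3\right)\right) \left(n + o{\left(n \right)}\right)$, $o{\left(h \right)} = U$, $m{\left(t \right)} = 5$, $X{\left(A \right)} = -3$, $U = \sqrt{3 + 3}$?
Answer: $2000 - 1000 \sqrt{6} \approx -449.49$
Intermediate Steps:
$U = \sqrt{6} \approx 2.4495$
$o{\left(h \right)} = \sqrt{6}$
$c{\left(n \right)} = 10 n \left(n + \sqrt{6}\right)$ ($c{\left(n \right)} = \left(n + n \left(-3\right) \left(-3\right)\right) \left(n + \sqrt{6}\right) = \left(n + - 3 n \left(-3\right)\right) \left(n + \sqrt{6}\right) = \left(n + 9 n\right) \left(n + \sqrt{6}\right) = 10 n \left(n + \sqrt{6}\right)$)
$m{\left(2 \right)} 10 c{\left(-2 \right)} = 5 \cdot 10 \cdot 10 \left(-2\right) \left(-2 + \sqrt{6}\right) = 50 \left(40 - 20 \sqrt{6}\right) = 2000 - 1000 \sqrt{6}$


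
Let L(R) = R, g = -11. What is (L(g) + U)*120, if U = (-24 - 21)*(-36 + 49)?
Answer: -71520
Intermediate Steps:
U = -585 (U = -45*13 = -585)
(L(g) + U)*120 = (-11 - 585)*120 = -596*120 = -71520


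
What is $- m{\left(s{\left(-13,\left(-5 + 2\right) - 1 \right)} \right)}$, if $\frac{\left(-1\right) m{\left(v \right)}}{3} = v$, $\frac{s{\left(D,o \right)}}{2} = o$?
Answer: $-24$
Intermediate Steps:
$s{\left(D,o \right)} = 2 o$
$m{\left(v \right)} = - 3 v$
$- m{\left(s{\left(-13,\left(-5 + 2\right) - 1 \right)} \right)} = - \left(-3\right) 2 \left(\left(-5 + 2\right) - 1\right) = - \left(-3\right) 2 \left(-3 - 1\right) = - \left(-3\right) 2 \left(-4\right) = - \left(-3\right) \left(-8\right) = \left(-1\right) 24 = -24$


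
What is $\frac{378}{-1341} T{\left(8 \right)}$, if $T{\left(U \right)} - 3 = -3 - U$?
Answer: $\frac{336}{149} \approx 2.255$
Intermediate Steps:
$T{\left(U \right)} = - U$ ($T{\left(U \right)} = 3 - \left(3 + U\right) = - U$)
$\frac{378}{-1341} T{\left(8 \right)} = \frac{378}{-1341} \left(\left(-1\right) 8\right) = 378 \left(- \frac{1}{1341}\right) \left(-8\right) = \left(- \frac{42}{149}\right) \left(-8\right) = \frac{336}{149}$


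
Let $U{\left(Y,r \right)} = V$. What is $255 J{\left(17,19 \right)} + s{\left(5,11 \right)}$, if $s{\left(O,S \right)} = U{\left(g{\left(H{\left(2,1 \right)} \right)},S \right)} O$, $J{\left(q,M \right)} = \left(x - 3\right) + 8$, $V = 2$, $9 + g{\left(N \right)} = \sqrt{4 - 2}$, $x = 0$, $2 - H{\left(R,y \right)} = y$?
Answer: $1285$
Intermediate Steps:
$H{\left(R,y \right)} = 2 - y$
$g{\left(N \right)} = -9 + \sqrt{2}$ ($g{\left(N \right)} = -9 + \sqrt{4 - 2} = -9 + \sqrt{2}$)
$U{\left(Y,r \right)} = 2$
$J{\left(q,M \right)} = 5$ ($J{\left(q,M \right)} = \left(0 - 3\right) + 8 = -3 + 8 = 5$)
$s{\left(O,S \right)} = 2 O$
$255 J{\left(17,19 \right)} + s{\left(5,11 \right)} = 255 \cdot 5 + 2 \cdot 5 = 1275 + 10 = 1285$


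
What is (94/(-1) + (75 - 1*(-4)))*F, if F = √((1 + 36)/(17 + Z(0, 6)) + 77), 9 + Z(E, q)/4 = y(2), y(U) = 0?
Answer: -15*√27094/19 ≈ -129.95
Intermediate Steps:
Z(E, q) = -36 (Z(E, q) = -36 + 4*0 = -36 + 0 = -36)
F = √27094/19 (F = √((1 + 36)/(17 - 36) + 77) = √(37/(-19) + 77) = √(37*(-1/19) + 77) = √(-37/19 + 77) = √(1426/19) = √27094/19 ≈ 8.6633)
(94/(-1) + (75 - 1*(-4)))*F = (94/(-1) + (75 - 1*(-4)))*(√27094/19) = (94*(-1) + (75 + 4))*(√27094/19) = (-94 + 79)*(√27094/19) = -15*√27094/19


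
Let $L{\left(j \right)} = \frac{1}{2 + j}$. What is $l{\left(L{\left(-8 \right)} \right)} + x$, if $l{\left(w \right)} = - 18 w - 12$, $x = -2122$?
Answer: $-2131$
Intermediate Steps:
$l{\left(w \right)} = -12 - 18 w$
$l{\left(L{\left(-8 \right)} \right)} + x = \left(-12 - \frac{18}{2 - 8}\right) - 2122 = \left(-12 - \frac{18}{-6}\right) - 2122 = \left(-12 - -3\right) - 2122 = \left(-12 + 3\right) - 2122 = -9 - 2122 = -2131$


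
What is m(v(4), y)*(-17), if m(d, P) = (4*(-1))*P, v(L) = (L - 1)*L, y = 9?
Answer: 612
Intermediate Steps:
v(L) = L*(-1 + L) (v(L) = (-1 + L)*L = L*(-1 + L))
m(d, P) = -4*P
m(v(4), y)*(-17) = -4*9*(-17) = -36*(-17) = 612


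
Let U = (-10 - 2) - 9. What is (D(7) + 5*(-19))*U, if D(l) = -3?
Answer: 2058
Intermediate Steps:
U = -21 (U = -12 - 9 = -21)
(D(7) + 5*(-19))*U = (-3 + 5*(-19))*(-21) = (-3 - 95)*(-21) = -98*(-21) = 2058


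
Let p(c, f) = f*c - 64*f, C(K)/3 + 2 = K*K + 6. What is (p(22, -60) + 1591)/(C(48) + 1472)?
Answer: 4111/8396 ≈ 0.48964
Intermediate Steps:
C(K) = 12 + 3*K**2 (C(K) = -6 + 3*(K*K + 6) = -6 + 3*(K**2 + 6) = -6 + 3*(6 + K**2) = -6 + (18 + 3*K**2) = 12 + 3*K**2)
p(c, f) = -64*f + c*f (p(c, f) = c*f - 64*f = -64*f + c*f)
(p(22, -60) + 1591)/(C(48) + 1472) = (-60*(-64 + 22) + 1591)/((12 + 3*48**2) + 1472) = (-60*(-42) + 1591)/((12 + 3*2304) + 1472) = (2520 + 1591)/((12 + 6912) + 1472) = 4111/(6924 + 1472) = 4111/8396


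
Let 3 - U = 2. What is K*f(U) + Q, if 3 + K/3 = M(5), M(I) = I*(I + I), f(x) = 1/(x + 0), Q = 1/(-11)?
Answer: 1550/11 ≈ 140.91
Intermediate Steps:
U = 1 (U = 3 - 1*2 = 3 - 2 = 1)
Q = -1/11 ≈ -0.090909
f(x) = 1/x
M(I) = 2*I² (M(I) = I*(2*I) = 2*I²)
K = 141 (K = -9 + 3*(2*5²) = -9 + 3*(2*25) = -9 + 3*50 = -9 + 150 = 141)
K*f(U) + Q = 141/1 - 1/11 = 141*1 - 1/11 = 141 - 1/11 = 1550/11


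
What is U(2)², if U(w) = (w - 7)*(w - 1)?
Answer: 25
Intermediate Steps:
U(w) = (-1 + w)*(-7 + w) (U(w) = (-7 + w)*(-1 + w) = (-1 + w)*(-7 + w))
U(2)² = (7 + 2² - 8*2)² = (7 + 4 - 16)² = (-5)² = 25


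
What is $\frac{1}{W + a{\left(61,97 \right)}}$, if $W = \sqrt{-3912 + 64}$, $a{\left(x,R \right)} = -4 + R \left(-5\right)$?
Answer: $- \frac{489}{242969} - \frac{2 i \sqrt{962}}{242969} \approx -0.0020126 - 0.00025531 i$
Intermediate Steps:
$a{\left(x,R \right)} = -4 - 5 R$
$W = 2 i \sqrt{962}$ ($W = \sqrt{-3848} = 2 i \sqrt{962} \approx 62.032 i$)
$\frac{1}{W + a{\left(61,97 \right)}} = \frac{1}{2 i \sqrt{962} - 489} = \frac{1}{-489 + 2 i \sqrt{962}}$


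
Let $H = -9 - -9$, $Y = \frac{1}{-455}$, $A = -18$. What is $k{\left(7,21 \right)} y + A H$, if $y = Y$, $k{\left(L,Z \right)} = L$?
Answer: $- \frac{1}{65} \approx -0.015385$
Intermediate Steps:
$Y = - \frac{1}{455} \approx -0.0021978$
$H = 0$ ($H = -9 + 9 = 0$)
$y = - \frac{1}{455} \approx -0.0021978$
$k{\left(7,21 \right)} y + A H = 7 \left(- \frac{1}{455}\right) - 0 = - \frac{1}{65} + 0 = - \frac{1}{65}$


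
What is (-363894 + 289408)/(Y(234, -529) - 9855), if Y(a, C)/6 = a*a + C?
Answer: -74486/315507 ≈ -0.23608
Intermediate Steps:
Y(a, C) = 6*C + 6*a² (Y(a, C) = 6*(a*a + C) = 6*(a² + C) = 6*(C + a²) = 6*C + 6*a²)
(-363894 + 289408)/(Y(234, -529) - 9855) = (-363894 + 289408)/((6*(-529) + 6*234²) - 9855) = -74486/((-3174 + 6*54756) - 9855) = -74486/((-3174 + 328536) - 9855) = -74486/(325362 - 9855) = -74486/315507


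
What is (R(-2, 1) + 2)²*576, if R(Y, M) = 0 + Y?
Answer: 0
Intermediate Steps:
R(Y, M) = Y
(R(-2, 1) + 2)²*576 = (-2 + 2)²*576 = 0²*576 = 0*576 = 0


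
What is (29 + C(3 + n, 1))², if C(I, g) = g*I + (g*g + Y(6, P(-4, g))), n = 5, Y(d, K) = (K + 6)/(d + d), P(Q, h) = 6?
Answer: 1521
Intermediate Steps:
Y(d, K) = (6 + K)/(2*d) (Y(d, K) = (6 + K)/((2*d)) = (6 + K)*(1/(2*d)) = (6 + K)/(2*d))
C(I, g) = 1 + g² + I*g (C(I, g) = g*I + (g*g + (½)*(6 + 6)/6) = I*g + (g² + (½)*(⅙)*12) = I*g + (g² + 1) = I*g + (1 + g²) = 1 + g² + I*g)
(29 + C(3 + n, 1))² = (29 + (1 + 1² + (3 + 5)*1))² = (29 + (1 + 1 + 8*1))² = (29 + (1 + 1 + 8))² = (29 + 10)² = 39² = 1521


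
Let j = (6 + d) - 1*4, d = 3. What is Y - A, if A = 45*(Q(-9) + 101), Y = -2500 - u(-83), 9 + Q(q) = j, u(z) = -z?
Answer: -6948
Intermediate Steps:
j = 5 (j = (6 + 3) - 1*4 = 9 - 4 = 5)
Q(q) = -4 (Q(q) = -9 + 5 = -4)
Y = -2583 (Y = -2500 - (-1)*(-83) = -2500 - 1*83 = -2500 - 83 = -2583)
A = 4365 (A = 45*(-4 + 101) = 45*97 = 4365)
Y - A = -2583 - 1*4365 = -2583 - 4365 = -6948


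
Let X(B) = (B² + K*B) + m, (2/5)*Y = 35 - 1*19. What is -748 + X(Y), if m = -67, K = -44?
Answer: -975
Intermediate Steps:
Y = 40 (Y = 5*(35 - 1*19)/2 = 5*(35 - 19)/2 = (5/2)*16 = 40)
X(B) = -67 + B² - 44*B (X(B) = (B² - 44*B) - 67 = -67 + B² - 44*B)
-748 + X(Y) = -748 + (-67 + 40² - 44*40) = -748 + (-67 + 1600 - 1760) = -748 - 227 = -975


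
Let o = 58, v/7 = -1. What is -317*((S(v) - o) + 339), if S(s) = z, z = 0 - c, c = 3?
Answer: -88126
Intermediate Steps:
v = -7 (v = 7*(-1) = -7)
z = -3 (z = 0 - 1*3 = 0 - 3 = -3)
S(s) = -3
-317*((S(v) - o) + 339) = -317*((-3 - 1*58) + 339) = -317*((-3 - 58) + 339) = -317*(-61 + 339) = -317*278 = -88126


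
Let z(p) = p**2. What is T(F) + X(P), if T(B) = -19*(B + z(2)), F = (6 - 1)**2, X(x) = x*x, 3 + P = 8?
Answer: -526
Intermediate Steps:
P = 5 (P = -3 + 8 = 5)
X(x) = x**2
F = 25 (F = 5**2 = 25)
T(B) = -76 - 19*B (T(B) = -19*(B + 2**2) = -19*(B + 4) = -19*(4 + B) = -76 - 19*B)
T(F) + X(P) = (-76 - 19*25) + 5**2 = (-76 - 475) + 25 = -551 + 25 = -526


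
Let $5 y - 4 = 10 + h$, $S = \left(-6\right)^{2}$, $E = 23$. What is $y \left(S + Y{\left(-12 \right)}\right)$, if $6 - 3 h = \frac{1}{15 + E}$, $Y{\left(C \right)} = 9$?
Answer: $\frac{5469}{38} \approx 143.92$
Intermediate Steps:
$S = 36$
$h = \frac{227}{114}$ ($h = 2 - \frac{1}{3 \left(15 + 23\right)} = 2 - \frac{1}{3 \cdot 38} = 2 - \frac{1}{114} = \frac{227}{114} \approx 1.9912$)
$y = \frac{1823}{570}$ ($y = \frac{4}{5} + \frac{10 + \frac{227}{114}}{5} = \frac{4}{5} + \frac{1}{5} \cdot \frac{1367}{114} = \frac{4}{5} + \frac{1367}{570} = \frac{1823}{570} \approx 3.1982$)
$y \left(S + Y{\left(-12 \right)}\right) = \frac{1823 \left(36 + 9\right)}{570} = \frac{1823}{570} \cdot 45 = \frac{5469}{38}$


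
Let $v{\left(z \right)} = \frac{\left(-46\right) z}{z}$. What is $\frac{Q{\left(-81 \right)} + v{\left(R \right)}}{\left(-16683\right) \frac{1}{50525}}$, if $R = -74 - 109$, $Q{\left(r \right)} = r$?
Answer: $\frac{6416675}{16683} \approx 384.62$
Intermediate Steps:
$R = -183$ ($R = -74 - 109 = -183$)
$v{\left(z \right)} = -46$
$\frac{Q{\left(-81 \right)} + v{\left(R \right)}}{\left(-16683\right) \frac{1}{50525}} = \frac{-81 - 46}{\left(-16683\right) \frac{1}{50525}} = - \frac{127}{\left(-16683\right) \frac{1}{50525}} = - \frac{127}{- \frac{16683}{50525}} = \left(-127\right) \left(- \frac{50525}{16683}\right) = \frac{6416675}{16683}$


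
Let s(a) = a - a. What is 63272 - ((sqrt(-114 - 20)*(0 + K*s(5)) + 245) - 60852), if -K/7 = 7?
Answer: 123879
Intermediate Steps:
K = -49 (K = -7*7 = -49)
s(a) = 0
63272 - ((sqrt(-114 - 20)*(0 + K*s(5)) + 245) - 60852) = 63272 - ((sqrt(-114 - 20)*(0 - 49*0) + 245) - 60852) = 63272 - ((sqrt(-134)*(0 + 0) + 245) - 60852) = 63272 - (((I*sqrt(134))*0 + 245) - 60852) = 63272 - ((0 + 245) - 60852) = 63272 - (245 - 60852) = 63272 - 1*(-60607) = 63272 + 60607 = 123879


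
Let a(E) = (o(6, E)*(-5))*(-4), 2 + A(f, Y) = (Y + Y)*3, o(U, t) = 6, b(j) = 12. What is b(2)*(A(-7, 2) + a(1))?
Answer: 1560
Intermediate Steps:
A(f, Y) = -2 + 6*Y (A(f, Y) = -2 + (Y + Y)*3 = -2 + (2*Y)*3 = -2 + 6*Y)
a(E) = 120 (a(E) = (6*(-5))*(-4) = -30*(-4) = 120)
b(2)*(A(-7, 2) + a(1)) = 12*((-2 + 6*2) + 120) = 12*((-2 + 12) + 120) = 12*(10 + 120) = 12*130 = 1560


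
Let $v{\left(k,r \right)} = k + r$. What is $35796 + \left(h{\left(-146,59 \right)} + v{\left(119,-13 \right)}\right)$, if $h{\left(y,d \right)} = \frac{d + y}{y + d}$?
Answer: $35903$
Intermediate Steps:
$h{\left(y,d \right)} = 1$ ($h{\left(y,d \right)} = \frac{d + y}{d + y} = 1$)
$35796 + \left(h{\left(-146,59 \right)} + v{\left(119,-13 \right)}\right) = 35796 + \left(1 + \left(119 - 13\right)\right) = 35796 + \left(1 + 106\right) = 35796 + 107 = 35903$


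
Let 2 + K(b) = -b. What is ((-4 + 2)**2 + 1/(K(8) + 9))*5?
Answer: 15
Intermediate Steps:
K(b) = -2 - b
((-4 + 2)**2 + 1/(K(8) + 9))*5 = ((-4 + 2)**2 + 1/((-2 - 1*8) + 9))*5 = ((-2)**2 + 1/((-2 - 8) + 9))*5 = (4 + 1/(-10 + 9))*5 = (4 + 1/(-1))*5 = (4 - 1)*5 = 3*5 = 15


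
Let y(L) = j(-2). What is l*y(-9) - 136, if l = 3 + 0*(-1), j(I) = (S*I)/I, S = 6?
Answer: -118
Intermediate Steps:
j(I) = 6 (j(I) = (6*I)/I = 6)
y(L) = 6
l = 3 (l = 3 + 0 = 3)
l*y(-9) - 136 = 3*6 - 136 = 18 - 136 = -118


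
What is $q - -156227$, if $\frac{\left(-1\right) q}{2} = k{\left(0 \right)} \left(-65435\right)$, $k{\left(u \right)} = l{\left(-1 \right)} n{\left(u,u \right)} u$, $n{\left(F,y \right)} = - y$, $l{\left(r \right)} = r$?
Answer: $156227$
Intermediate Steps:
$k{\left(u \right)} = u^{2}$ ($k{\left(u \right)} = - \left(-1\right) u u = u u = u^{2}$)
$q = 0$ ($q = - 2 \cdot 0^{2} \left(-65435\right) = - 2 \cdot 0 \left(-65435\right) = \left(-2\right) 0 = 0$)
$q - -156227 = 0 - -156227 = 0 + 156227 = 156227$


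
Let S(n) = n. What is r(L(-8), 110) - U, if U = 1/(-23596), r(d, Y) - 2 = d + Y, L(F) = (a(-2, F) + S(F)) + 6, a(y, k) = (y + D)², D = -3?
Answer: 3185461/23596 ≈ 135.00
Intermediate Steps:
a(y, k) = (-3 + y)² (a(y, k) = (y - 3)² = (-3 + y)²)
L(F) = 31 + F (L(F) = ((-3 - 2)² + F) + 6 = ((-5)² + F) + 6 = (25 + F) + 6 = 31 + F)
r(d, Y) = 2 + Y + d (r(d, Y) = 2 + (d + Y) = 2 + (Y + d) = 2 + Y + d)
U = -1/23596 ≈ -4.2380e-5
r(L(-8), 110) - U = (2 + 110 + (31 - 8)) - 1*(-1/23596) = (2 + 110 + 23) + 1/23596 = 135 + 1/23596 = 3185461/23596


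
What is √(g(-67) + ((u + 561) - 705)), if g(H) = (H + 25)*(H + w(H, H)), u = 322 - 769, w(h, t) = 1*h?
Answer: √5037 ≈ 70.972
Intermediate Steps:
w(h, t) = h
u = -447
g(H) = 2*H*(25 + H) (g(H) = (H + 25)*(H + H) = (25 + H)*(2*H) = 2*H*(25 + H))
√(g(-67) + ((u + 561) - 705)) = √(2*(-67)*(25 - 67) + ((-447 + 561) - 705)) = √(2*(-67)*(-42) + (114 - 705)) = √(5628 - 591) = √5037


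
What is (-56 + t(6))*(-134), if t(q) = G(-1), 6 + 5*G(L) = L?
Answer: 38458/5 ≈ 7691.6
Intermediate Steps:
G(L) = -6/5 + L/5
t(q) = -7/5 (t(q) = -6/5 + (⅕)*(-1) = -6/5 - ⅕ = -7/5)
(-56 + t(6))*(-134) = (-56 - 7/5)*(-134) = -287/5*(-134) = 38458/5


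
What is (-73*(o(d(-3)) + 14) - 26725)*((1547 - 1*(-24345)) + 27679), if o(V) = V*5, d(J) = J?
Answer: -1427774292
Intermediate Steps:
o(V) = 5*V
(-73*(o(d(-3)) + 14) - 26725)*((1547 - 1*(-24345)) + 27679) = (-73*(5*(-3) + 14) - 26725)*((1547 - 1*(-24345)) + 27679) = (-73*(-15 + 14) - 26725)*((1547 + 24345) + 27679) = (-73*(-1) - 26725)*(25892 + 27679) = (73 - 26725)*53571 = -26652*53571 = -1427774292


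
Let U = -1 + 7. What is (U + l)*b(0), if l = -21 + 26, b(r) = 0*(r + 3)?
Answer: 0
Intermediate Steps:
U = 6
b(r) = 0 (b(r) = 0*(3 + r) = 0)
l = 5
(U + l)*b(0) = (6 + 5)*0 = 11*0 = 0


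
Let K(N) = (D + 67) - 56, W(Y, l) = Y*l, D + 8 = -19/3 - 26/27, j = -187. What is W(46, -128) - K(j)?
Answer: -158860/27 ≈ -5883.7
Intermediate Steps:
D = -413/27 (D = -8 + (-19/3 - 26/27) = -8 - 197/27 = -413/27 ≈ -15.296)
K(N) = -116/27 (K(N) = (-413/27 + 67) - 56 = 1396/27 - 56 = -116/27)
W(46, -128) - K(j) = 46*(-128) - 1*(-116/27) = -5888 + 116/27 = -158860/27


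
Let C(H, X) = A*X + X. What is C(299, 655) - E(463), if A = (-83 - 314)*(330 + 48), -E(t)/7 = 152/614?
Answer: -30175819993/307 ≈ -9.8293e+7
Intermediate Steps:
E(t) = -532/307 (E(t) = -1064/614 = -7*76/307 = -532/307)
A = -150066 (A = -397*378 = -150066)
C(H, X) = -150065*X (C(H, X) = -150066*X + X = -150065*X)
C(299, 655) - E(463) = -150065*655 - 1*(-532/307) = -98292575 + 532/307 = -30175819993/307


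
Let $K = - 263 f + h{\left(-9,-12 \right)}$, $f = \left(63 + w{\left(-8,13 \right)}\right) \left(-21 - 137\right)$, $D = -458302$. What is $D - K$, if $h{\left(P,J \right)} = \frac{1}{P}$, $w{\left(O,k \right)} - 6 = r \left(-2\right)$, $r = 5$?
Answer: $- \frac{26189891}{9} \approx -2.91 \cdot 10^{6}$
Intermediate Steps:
$w{\left(O,k \right)} = -4$ ($w{\left(O,k \right)} = 6 + 5 \left(-2\right) = 6 - 10 = -4$)
$f = -9322$ ($f = \left(63 - 4\right) \left(-21 - 137\right) = 59 \left(-158\right) = -9322$)
$K = \frac{22065173}{9}$ ($K = \left(-263\right) \left(-9322\right) + \frac{1}{-9} = 2451686 - \frac{1}{9} = \frac{22065173}{9} \approx 2.4517 \cdot 10^{6}$)
$D - K = -458302 - \frac{22065173}{9} = - \frac{26189891}{9}$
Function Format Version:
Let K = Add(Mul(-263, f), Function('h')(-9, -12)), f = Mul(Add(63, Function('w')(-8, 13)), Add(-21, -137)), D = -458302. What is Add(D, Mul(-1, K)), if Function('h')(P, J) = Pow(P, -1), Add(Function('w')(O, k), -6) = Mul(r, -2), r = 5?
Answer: Rational(-26189891, 9) ≈ -2.9100e+6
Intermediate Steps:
Function('w')(O, k) = -4 (Function('w')(O, k) = Add(6, Mul(5, -2)) = Add(6, -10) = -4)
f = -9322 (f = Mul(Add(63, -4), Add(-21, -137)) = Mul(59, -158) = -9322)
K = Rational(22065173, 9) (K = Add(Mul(-263, -9322), Pow(-9, -1)) = Add(2451686, Rational(-1, 9)) = Rational(22065173, 9) ≈ 2.4517e+6)
Add(D, Mul(-1, K)) = Add(-458302, Mul(-1, Rational(22065173, 9))) = Add(-458302, Rational(-22065173, 9)) = Rational(-26189891, 9)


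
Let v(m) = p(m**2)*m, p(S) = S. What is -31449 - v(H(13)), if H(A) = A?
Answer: -33646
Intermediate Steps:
v(m) = m**3 (v(m) = m**2*m = m**3)
-31449 - v(H(13)) = -31449 - 1*13**3 = -31449 - 1*2197 = -31449 - 2197 = -33646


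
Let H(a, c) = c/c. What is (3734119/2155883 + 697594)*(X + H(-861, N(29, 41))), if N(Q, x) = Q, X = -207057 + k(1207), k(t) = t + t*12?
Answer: -287800479102172665/2155883 ≈ -1.3350e+11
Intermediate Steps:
k(t) = 13*t (k(t) = t + 12*t = 13*t)
X = -191366 (X = -207057 + 13*1207 = -207057 + 15691 = -191366)
H(a, c) = 1
(3734119/2155883 + 697594)*(X + H(-861, N(29, 41))) = (3734119/2155883 + 697594)*(-191366 + 1) = (3734119*(1/2155883) + 697594)*(-191365) = (3734119/2155883 + 697594)*(-191365) = (1503934779621/2155883)*(-191365) = -287800479102172665/2155883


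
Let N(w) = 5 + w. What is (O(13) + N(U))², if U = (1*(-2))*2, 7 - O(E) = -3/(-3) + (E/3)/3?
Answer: 2500/81 ≈ 30.864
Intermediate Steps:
O(E) = 6 - E/9 (O(E) = 7 - (-3/(-3) + (E/3)/3) = 7 - (-3*(-⅓) + (E*(⅓))*(⅓)) = 7 - (1 + (E/3)*(⅓)) = 7 - (1 + E/9) = 7 + (-1 - E/9) = 6 - E/9)
U = -4 (U = -2*2 = -4)
(O(13) + N(U))² = ((6 - ⅑*13) + (5 - 4))² = ((6 - 13/9) + 1)² = (41/9 + 1)² = (50/9)² = 2500/81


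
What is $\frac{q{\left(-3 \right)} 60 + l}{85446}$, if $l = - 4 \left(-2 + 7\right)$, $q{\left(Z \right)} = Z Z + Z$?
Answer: $\frac{170}{42723} \approx 0.0039791$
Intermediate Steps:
$q{\left(Z \right)} = Z + Z^{2}$ ($q{\left(Z \right)} = Z^{2} + Z = Z + Z^{2}$)
$l = -20$ ($l = \left(-4\right) 5 = -20$)
$\frac{q{\left(-3 \right)} 60 + l}{85446} = \frac{- 3 \left(1 - 3\right) 60 - 20}{85446} = \left(\left(-3\right) \left(-2\right) 60 - 20\right) \frac{1}{85446} = \left(6 \cdot 60 - 20\right) \frac{1}{85446} = \left(360 - 20\right) \frac{1}{85446} = 340 \cdot \frac{1}{85446} = \frac{170}{42723}$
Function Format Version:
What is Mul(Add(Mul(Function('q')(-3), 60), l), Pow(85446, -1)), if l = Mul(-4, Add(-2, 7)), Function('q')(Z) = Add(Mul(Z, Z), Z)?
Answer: Rational(170, 42723) ≈ 0.0039791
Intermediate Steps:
Function('q')(Z) = Add(Z, Pow(Z, 2)) (Function('q')(Z) = Add(Pow(Z, 2), Z) = Add(Z, Pow(Z, 2)))
l = -20 (l = Mul(-4, 5) = -20)
Mul(Add(Mul(Function('q')(-3), 60), l), Pow(85446, -1)) = Mul(Add(Mul(Mul(-3, Add(1, -3)), 60), -20), Pow(85446, -1)) = Mul(Add(Mul(Mul(-3, -2), 60), -20), Rational(1, 85446)) = Mul(Add(Mul(6, 60), -20), Rational(1, 85446)) = Mul(Add(360, -20), Rational(1, 85446)) = Mul(340, Rational(1, 85446)) = Rational(170, 42723)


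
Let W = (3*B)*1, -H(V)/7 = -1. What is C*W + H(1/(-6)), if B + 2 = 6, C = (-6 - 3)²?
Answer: 979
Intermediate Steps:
C = 81 (C = (-9)² = 81)
H(V) = 7 (H(V) = -7*(-1) = 7)
B = 4 (B = -2 + 6 = 4)
W = 12 (W = (3*4)*1 = 12*1 = 12)
C*W + H(1/(-6)) = 81*12 + 7 = 972 + 7 = 979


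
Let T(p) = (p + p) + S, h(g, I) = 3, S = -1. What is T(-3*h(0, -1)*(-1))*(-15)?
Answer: -255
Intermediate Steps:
T(p) = -1 + 2*p (T(p) = (p + p) - 1 = 2*p - 1 = -1 + 2*p)
T(-3*h(0, -1)*(-1))*(-15) = (-1 + 2*(-3*3*(-1)))*(-15) = (-1 + 2*(-9*(-1)))*(-15) = (-1 + 2*9)*(-15) = (-1 + 18)*(-15) = 17*(-15) = -255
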